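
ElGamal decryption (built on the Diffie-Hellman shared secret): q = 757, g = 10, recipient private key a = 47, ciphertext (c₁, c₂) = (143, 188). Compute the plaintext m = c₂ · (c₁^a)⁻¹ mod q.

659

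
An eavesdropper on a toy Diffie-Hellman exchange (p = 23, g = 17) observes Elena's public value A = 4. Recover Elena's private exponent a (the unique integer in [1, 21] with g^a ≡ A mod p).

Try successive powers of 17 modulo 23:
17^1 ≡ 17
17^2 ≡ 13
17^3 ≡ 14
17^4 ≡ 8
17^5 ≡ 21
17^6 ≡ 12
17^7 ≡ 20
17^8 ≡ 18
17^9 ≡ 7
17^10 ≡ 4
Found: a = 10.

10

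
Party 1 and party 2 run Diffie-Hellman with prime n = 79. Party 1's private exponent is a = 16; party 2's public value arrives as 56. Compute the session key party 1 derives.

23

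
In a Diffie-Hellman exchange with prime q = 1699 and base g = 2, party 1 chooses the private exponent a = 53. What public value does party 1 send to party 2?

1142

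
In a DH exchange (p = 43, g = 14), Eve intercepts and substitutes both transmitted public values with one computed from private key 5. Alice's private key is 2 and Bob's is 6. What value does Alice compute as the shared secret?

Alice receives Eve's public value M = 14^5 mod 43 instead of the honest one.
14^1 ≡ 14 (mod 43)
14^2 = (14^1)^2 ≡ 14^2 = 196 ≡ 24 (mod 43)
14^4 = (14^2)^2 ≡ 24^2 = 576 ≡ 17 (mod 43)
14^5 = 14^4 · 14^1 ≡ 17 · 14 ≡ 23 (mod 43).
So M = 23. Alice computes K = M^2 mod 43.
23^1 ≡ 23 (mod 43)
23^2 = (23^1)^2 ≡ 23^2 = 529 ≡ 13 (mod 43)

13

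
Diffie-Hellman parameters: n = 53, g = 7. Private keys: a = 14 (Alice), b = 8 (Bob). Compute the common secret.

44

Alice sends A = g^a mod n = 7^14 mod 53.
7^1 ≡ 7 (mod 53)
7^2 = (7^1)^2 ≡ 7^2 = 49 ≡ 49 (mod 53)
7^4 = (7^2)^2 ≡ 49^2 = 2401 ≡ 16 (mod 53)
7^8 = (7^4)^2 ≡ 16^2 = 256 ≡ 44 (mod 53)
7^14 = 7^8 · 7^4 · 7^2 ≡ 44 · 16 · 49 ≡ 46 (mod 53).
So A = 46. Bob then computes K = A^b mod n = 46^8 mod 53.
46^1 ≡ 46 (mod 53)
46^2 = (46^1)^2 ≡ 46^2 = 2116 ≡ 49 (mod 53)
46^4 = (46^2)^2 ≡ 49^2 = 2401 ≡ 16 (mod 53)
46^8 = (46^4)^2 ≡ 16^2 = 256 ≡ 44 (mod 53)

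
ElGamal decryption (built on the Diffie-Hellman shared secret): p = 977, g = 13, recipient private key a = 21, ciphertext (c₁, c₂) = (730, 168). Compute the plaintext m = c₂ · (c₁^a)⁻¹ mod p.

Shared mask s = c₁^a mod p = 730^21 mod 977.
730^1 ≡ 730 (mod 977)
730^2 = (730^1)^2 ≡ 730^2 = 532900 ≡ 435 (mod 977)
730^4 = (730^2)^2 ≡ 435^2 = 189225 ≡ 664 (mod 977)
730^8 = (730^4)^2 ≡ 664^2 = 440896 ≡ 269 (mod 977)
730^16 = (730^8)^2 ≡ 269^2 = 72361 ≡ 63 (mod 977)
730^21 = 730^16 · 730^4 · 730^1 ≡ 63 · 664 · 730 ≡ 248 (mod 977).
So s = 248; s⁻¹ ≡ 847 (mod 977).
m = c₂ · s⁻¹ mod 977 = 168 · 847 mod 977 = 631.

631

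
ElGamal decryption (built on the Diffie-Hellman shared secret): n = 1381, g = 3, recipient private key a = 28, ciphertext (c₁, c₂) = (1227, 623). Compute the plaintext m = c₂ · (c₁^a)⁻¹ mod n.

Shared mask s = c₁^a mod n = 1227^28 mod 1381.
1227^1 ≡ 1227 (mod 1381)
1227^2 = (1227^1)^2 ≡ 1227^2 = 1505529 ≡ 239 (mod 1381)
1227^4 = (1227^2)^2 ≡ 239^2 = 57121 ≡ 500 (mod 1381)
1227^8 = (1227^4)^2 ≡ 500^2 = 250000 ≡ 39 (mod 1381)
1227^16 = (1227^8)^2 ≡ 39^2 = 1521 ≡ 140 (mod 1381)
1227^28 = 1227^16 · 1227^8 · 1227^4 ≡ 140 · 39 · 500 ≡ 1144 (mod 1381).
So s = 1144; s⁻¹ ≡ 303 (mod 1381).
m = c₂ · s⁻¹ mod 1381 = 623 · 303 mod 1381 = 953.

953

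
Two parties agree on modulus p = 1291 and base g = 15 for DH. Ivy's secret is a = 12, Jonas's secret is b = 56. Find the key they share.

402

Jonas sends B = g^b mod p = 15^56 mod 1291.
15^1 ≡ 15 (mod 1291)
15^2 = (15^1)^2 ≡ 15^2 = 225 ≡ 225 (mod 1291)
15^4 = (15^2)^2 ≡ 225^2 = 50625 ≡ 276 (mod 1291)
15^8 = (15^4)^2 ≡ 276^2 = 76176 ≡ 7 (mod 1291)
15^16 = (15^8)^2 ≡ 7^2 = 49 ≡ 49 (mod 1291)
15^32 = (15^16)^2 ≡ 49^2 = 2401 ≡ 1110 (mod 1291)
15^56 = 15^32 · 15^16 · 15^8 ≡ 1110 · 49 · 7 ≡ 1176 (mod 1291).
So B = 1176. Ivy then computes K = B^a mod p = 1176^12 mod 1291.
1176^1 ≡ 1176 (mod 1291)
1176^2 = (1176^1)^2 ≡ 1176^2 = 1382976 ≡ 315 (mod 1291)
1176^4 = (1176^2)^2 ≡ 315^2 = 99225 ≡ 1109 (mod 1291)
1176^8 = (1176^4)^2 ≡ 1109^2 = 1229881 ≡ 849 (mod 1291)
1176^12 = 1176^8 · 1176^4 ≡ 849 · 1109 ≡ 402 (mod 1291).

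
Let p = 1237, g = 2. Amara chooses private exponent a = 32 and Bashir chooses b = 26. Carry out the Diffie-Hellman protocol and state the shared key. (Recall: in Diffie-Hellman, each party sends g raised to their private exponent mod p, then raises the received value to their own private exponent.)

875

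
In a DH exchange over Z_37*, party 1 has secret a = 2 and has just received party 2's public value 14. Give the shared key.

Shared key K = 14^2 mod 37.
14^1 ≡ 14 (mod 37)
14^2 = (14^1)^2 ≡ 14^2 = 196 ≡ 11 (mod 37)

11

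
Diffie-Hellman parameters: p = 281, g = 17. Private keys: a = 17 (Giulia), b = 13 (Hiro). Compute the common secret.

167

Giulia sends A = g^a mod p = 17^17 mod 281.
17^1 ≡ 17 (mod 281)
17^2 = (17^1)^2 ≡ 17^2 = 289 ≡ 8 (mod 281)
17^4 = (17^2)^2 ≡ 8^2 = 64 ≡ 64 (mod 281)
17^8 = (17^4)^2 ≡ 64^2 = 4096 ≡ 162 (mod 281)
17^16 = (17^8)^2 ≡ 162^2 = 26244 ≡ 111 (mod 281)
17^17 = 17^16 · 17^1 ≡ 111 · 17 ≡ 201 (mod 281).
So A = 201. Hiro then computes K = A^b mod p = 201^13 mod 281.
201^1 ≡ 201 (mod 281)
201^2 = (201^1)^2 ≡ 201^2 = 40401 ≡ 218 (mod 281)
201^4 = (201^2)^2 ≡ 218^2 = 47524 ≡ 35 (mod 281)
201^8 = (201^4)^2 ≡ 35^2 = 1225 ≡ 101 (mod 281)
201^13 = 201^8 · 201^4 · 201^1 ≡ 101 · 35 · 201 ≡ 167 (mod 281).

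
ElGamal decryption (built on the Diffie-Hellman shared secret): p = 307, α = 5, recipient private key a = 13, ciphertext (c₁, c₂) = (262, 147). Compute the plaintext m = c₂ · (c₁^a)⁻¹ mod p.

253

Shared mask s = c₁^a mod p = 262^13 mod 307.
262^1 ≡ 262 (mod 307)
262^2 = (262^1)^2 ≡ 262^2 = 68644 ≡ 183 (mod 307)
262^4 = (262^2)^2 ≡ 183^2 = 33489 ≡ 26 (mod 307)
262^8 = (262^4)^2 ≡ 26^2 = 676 ≡ 62 (mod 307)
262^13 = 262^8 · 262^4 · 262^1 ≡ 62 · 26 · 262 ≡ 219 (mod 307).
So s = 219; s⁻¹ ≡ 150 (mod 307).
m = c₂ · s⁻¹ mod 307 = 147 · 150 mod 307 = 253.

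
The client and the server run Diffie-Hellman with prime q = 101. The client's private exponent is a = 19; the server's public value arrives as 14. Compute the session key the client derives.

65

Shared key K = 14^19 mod 101.
14^1 ≡ 14 (mod 101)
14^2 = (14^1)^2 ≡ 14^2 = 196 ≡ 95 (mod 101)
14^4 = (14^2)^2 ≡ 95^2 = 9025 ≡ 36 (mod 101)
14^8 = (14^4)^2 ≡ 36^2 = 1296 ≡ 84 (mod 101)
14^16 = (14^8)^2 ≡ 84^2 = 7056 ≡ 87 (mod 101)
14^19 = 14^16 · 14^2 · 14^1 ≡ 87 · 95 · 14 ≡ 65 (mod 101).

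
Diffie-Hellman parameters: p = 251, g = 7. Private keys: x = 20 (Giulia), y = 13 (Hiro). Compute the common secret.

Hiro sends B = g^y mod p = 7^13 mod 251.
7^1 ≡ 7 (mod 251)
7^2 = (7^1)^2 ≡ 7^2 = 49 ≡ 49 (mod 251)
7^4 = (7^2)^2 ≡ 49^2 = 2401 ≡ 142 (mod 251)
7^8 = (7^4)^2 ≡ 142^2 = 20164 ≡ 84 (mod 251)
7^13 = 7^8 · 7^4 · 7^1 ≡ 84 · 142 · 7 ≡ 164 (mod 251).
So B = 164. Giulia then computes K = B^x mod p = 164^20 mod 251.
164^1 ≡ 164 (mod 251)
164^2 = (164^1)^2 ≡ 164^2 = 26896 ≡ 39 (mod 251)
164^4 = (164^2)^2 ≡ 39^2 = 1521 ≡ 15 (mod 251)
164^8 = (164^4)^2 ≡ 15^2 = 225 ≡ 225 (mod 251)
164^16 = (164^8)^2 ≡ 225^2 = 50625 ≡ 174 (mod 251)
164^20 = 164^16 · 164^4 ≡ 174 · 15 ≡ 100 (mod 251).

100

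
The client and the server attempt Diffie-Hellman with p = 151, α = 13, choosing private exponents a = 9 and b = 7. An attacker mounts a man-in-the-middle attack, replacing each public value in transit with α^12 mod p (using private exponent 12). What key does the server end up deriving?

50

The server receives an attacker's public value M = 13^12 mod 151 instead of the honest one.
13^1 ≡ 13 (mod 151)
13^2 = (13^1)^2 ≡ 13^2 = 169 ≡ 18 (mod 151)
13^4 = (13^2)^2 ≡ 18^2 = 324 ≡ 22 (mod 151)
13^8 = (13^4)^2 ≡ 22^2 = 484 ≡ 31 (mod 151)
13^12 = 13^8 · 13^4 ≡ 31 · 22 ≡ 78 (mod 151).
So M = 78. The server computes K = M^7 mod 151.
78^1 ≡ 78 (mod 151)
78^2 = (78^1)^2 ≡ 78^2 = 6084 ≡ 44 (mod 151)
78^4 = (78^2)^2 ≡ 44^2 = 1936 ≡ 124 (mod 151)
78^7 = 78^4 · 78^2 · 78^1 ≡ 124 · 44 · 78 ≡ 50 (mod 151).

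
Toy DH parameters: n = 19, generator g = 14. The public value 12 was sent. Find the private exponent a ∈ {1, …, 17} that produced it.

Try successive powers of 14 modulo 19:
14^1 ≡ 14
14^2 ≡ 6
14^3 ≡ 8
14^4 ≡ 17
14^5 ≡ 10
14^6 ≡ 7
14^7 ≡ 3
14^8 ≡ 4
14^9 ≡ 18
14^10 ≡ 5
14^11 ≡ 13
14^12 ≡ 11
14^13 ≡ 2
14^14 ≡ 9
14^15 ≡ 12
Found: a = 15.

15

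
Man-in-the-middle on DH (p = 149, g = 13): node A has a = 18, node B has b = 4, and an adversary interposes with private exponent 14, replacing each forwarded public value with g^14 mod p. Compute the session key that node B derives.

107

Node B receives an adversary's public value M = 13^14 mod 149 instead of the honest one.
13^1 ≡ 13 (mod 149)
13^2 = (13^1)^2 ≡ 13^2 = 169 ≡ 20 (mod 149)
13^4 = (13^2)^2 ≡ 20^2 = 400 ≡ 102 (mod 149)
13^8 = (13^4)^2 ≡ 102^2 = 10404 ≡ 123 (mod 149)
13^14 = 13^8 · 13^4 · 13^2 ≡ 123 · 102 · 20 ≡ 4 (mod 149).
So M = 4. Node B computes K = M^4 mod 149.
4^1 ≡ 4 (mod 149)
4^2 = (4^1)^2 ≡ 4^2 = 16 ≡ 16 (mod 149)
4^4 = (4^2)^2 ≡ 16^2 = 256 ≡ 107 (mod 149)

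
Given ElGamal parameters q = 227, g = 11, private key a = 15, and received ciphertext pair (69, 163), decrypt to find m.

24

Shared mask s = c₁^a mod q = 69^15 mod 227.
69^1 ≡ 69 (mod 227)
69^2 = (69^1)^2 ≡ 69^2 = 4761 ≡ 221 (mod 227)
69^4 = (69^2)^2 ≡ 221^2 = 48841 ≡ 36 (mod 227)
69^8 = (69^4)^2 ≡ 36^2 = 1296 ≡ 161 (mod 227)
69^15 = 69^8 · 69^4 · 69^2 · 69^1 ≡ 161 · 36 · 221 · 69 ≡ 73 (mod 227).
So s = 73; s⁻¹ ≡ 28 (mod 227).
m = c₂ · s⁻¹ mod 227 = 163 · 28 mod 227 = 24.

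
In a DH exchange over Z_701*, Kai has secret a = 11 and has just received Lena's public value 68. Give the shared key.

24

Shared key K = 68^11 mod 701.
68^1 ≡ 68 (mod 701)
68^2 = (68^1)^2 ≡ 68^2 = 4624 ≡ 418 (mod 701)
68^4 = (68^2)^2 ≡ 418^2 = 174724 ≡ 175 (mod 701)
68^8 = (68^4)^2 ≡ 175^2 = 30625 ≡ 482 (mod 701)
68^11 = 68^8 · 68^2 · 68^1 ≡ 482 · 418 · 68 ≡ 24 (mod 701).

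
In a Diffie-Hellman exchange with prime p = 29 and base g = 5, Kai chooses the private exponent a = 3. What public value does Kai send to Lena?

Public value = 5^3 (mod 29).
5^1 ≡ 5 (mod 29)
5^2 = (5^1)^2 ≡ 5^2 = 25 ≡ 25 (mod 29)
5^3 = 5^2 · 5^1 ≡ 25 · 5 ≡ 9 (mod 29).

9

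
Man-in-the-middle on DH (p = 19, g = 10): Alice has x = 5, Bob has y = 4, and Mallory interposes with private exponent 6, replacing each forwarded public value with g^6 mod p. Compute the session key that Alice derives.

Alice receives Mallory's public value M = 10^6 mod 19 instead of the honest one.
10^1 ≡ 10 (mod 19)
10^2 = (10^1)^2 ≡ 10^2 = 100 ≡ 5 (mod 19)
10^4 = (10^2)^2 ≡ 5^2 = 25 ≡ 6 (mod 19)
10^6 = 10^4 · 10^2 ≡ 6 · 5 ≡ 11 (mod 19).
So M = 11. Alice computes K = M^5 mod 19.
11^1 ≡ 11 (mod 19)
11^2 = (11^1)^2 ≡ 11^2 = 121 ≡ 7 (mod 19)
11^4 = (11^2)^2 ≡ 7^2 = 49 ≡ 11 (mod 19)
11^5 = 11^4 · 11^1 ≡ 11 · 11 ≡ 7 (mod 19).

7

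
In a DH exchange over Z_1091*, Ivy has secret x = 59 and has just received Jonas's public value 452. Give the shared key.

Shared key K = 452^59 mod 1091.
452^1 ≡ 452 (mod 1091)
452^2 = (452^1)^2 ≡ 452^2 = 204304 ≡ 287 (mod 1091)
452^4 = (452^2)^2 ≡ 287^2 = 82369 ≡ 544 (mod 1091)
452^8 = (452^4)^2 ≡ 544^2 = 295936 ≡ 275 (mod 1091)
452^16 = (452^8)^2 ≡ 275^2 = 75625 ≡ 346 (mod 1091)
452^32 = (452^16)^2 ≡ 346^2 = 119716 ≡ 797 (mod 1091)
452^59 = 452^32 · 452^16 · 452^8 · 452^2 · 452^1 ≡ 797 · 346 · 275 · 287 · 452 ≡ 838 (mod 1091).

838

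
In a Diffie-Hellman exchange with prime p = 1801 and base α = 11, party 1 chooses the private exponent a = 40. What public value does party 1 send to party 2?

1675

Public value = 11^40 (mod 1801).
11^1 ≡ 11 (mod 1801)
11^2 = (11^1)^2 ≡ 11^2 = 121 ≡ 121 (mod 1801)
11^4 = (11^2)^2 ≡ 121^2 = 14641 ≡ 233 (mod 1801)
11^8 = (11^4)^2 ≡ 233^2 = 54289 ≡ 259 (mod 1801)
11^16 = (11^8)^2 ≡ 259^2 = 67081 ≡ 444 (mod 1801)
11^32 = (11^16)^2 ≡ 444^2 = 197136 ≡ 827 (mod 1801)
11^40 = 11^32 · 11^8 ≡ 827 · 259 ≡ 1675 (mod 1801).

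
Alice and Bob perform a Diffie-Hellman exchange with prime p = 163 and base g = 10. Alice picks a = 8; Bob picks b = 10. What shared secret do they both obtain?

Alice sends A = g^a mod p = 10^8 mod 163.
10^1 ≡ 10 (mod 163)
10^2 = (10^1)^2 ≡ 10^2 = 100 ≡ 100 (mod 163)
10^4 = (10^2)^2 ≡ 100^2 = 10000 ≡ 57 (mod 163)
10^8 = (10^4)^2 ≡ 57^2 = 3249 ≡ 152 (mod 163)
So A = 152. Bob then computes K = A^b mod p = 152^10 mod 163.
152^1 ≡ 152 (mod 163)
152^2 = (152^1)^2 ≡ 152^2 = 23104 ≡ 121 (mod 163)
152^4 = (152^2)^2 ≡ 121^2 = 14641 ≡ 134 (mod 163)
152^8 = (152^4)^2 ≡ 134^2 = 17956 ≡ 26 (mod 163)
152^10 = 152^8 · 152^2 ≡ 26 · 121 ≡ 49 (mod 163).

49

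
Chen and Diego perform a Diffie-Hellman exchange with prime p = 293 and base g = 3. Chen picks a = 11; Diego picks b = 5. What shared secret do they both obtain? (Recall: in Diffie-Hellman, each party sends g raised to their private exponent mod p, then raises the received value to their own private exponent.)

142

Chen sends A = g^a mod p = 3^11 mod 293.
3^1 ≡ 3 (mod 293)
3^2 = (3^1)^2 ≡ 3^2 = 9 ≡ 9 (mod 293)
3^4 = (3^2)^2 ≡ 9^2 = 81 ≡ 81 (mod 293)
3^8 = (3^4)^2 ≡ 81^2 = 6561 ≡ 115 (mod 293)
3^11 = 3^8 · 3^2 · 3^1 ≡ 115 · 9 · 3 ≡ 175 (mod 293).
So A = 175. Diego then computes K = A^b mod p = 175^5 mod 293.
175^1 ≡ 175 (mod 293)
175^2 = (175^1)^2 ≡ 175^2 = 30625 ≡ 153 (mod 293)
175^4 = (175^2)^2 ≡ 153^2 = 23409 ≡ 262 (mod 293)
175^5 = 175^4 · 175^1 ≡ 262 · 175 ≡ 142 (mod 293).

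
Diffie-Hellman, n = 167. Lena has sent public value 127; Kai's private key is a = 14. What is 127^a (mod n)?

Shared key K = 127^14 mod 167.
127^1 ≡ 127 (mod 167)
127^2 = (127^1)^2 ≡ 127^2 = 16129 ≡ 97 (mod 167)
127^4 = (127^2)^2 ≡ 97^2 = 9409 ≡ 57 (mod 167)
127^8 = (127^4)^2 ≡ 57^2 = 3249 ≡ 76 (mod 167)
127^14 = 127^8 · 127^4 · 127^2 ≡ 76 · 57 · 97 ≡ 32 (mod 167).

32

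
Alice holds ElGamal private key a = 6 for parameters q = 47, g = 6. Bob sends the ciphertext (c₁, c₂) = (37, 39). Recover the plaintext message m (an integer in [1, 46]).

40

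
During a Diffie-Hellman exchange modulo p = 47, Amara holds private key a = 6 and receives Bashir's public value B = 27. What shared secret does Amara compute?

Shared key K = 27^6 mod 47.
27^1 ≡ 27 (mod 47)
27^2 = (27^1)^2 ≡ 27^2 = 729 ≡ 24 (mod 47)
27^4 = (27^2)^2 ≡ 24^2 = 576 ≡ 12 (mod 47)
27^6 = 27^4 · 27^2 ≡ 12 · 24 ≡ 6 (mod 47).

6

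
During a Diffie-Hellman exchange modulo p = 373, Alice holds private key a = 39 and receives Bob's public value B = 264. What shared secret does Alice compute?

Shared key K = 264^39 mod 373.
264^1 ≡ 264 (mod 373)
264^2 = (264^1)^2 ≡ 264^2 = 69696 ≡ 318 (mod 373)
264^4 = (264^2)^2 ≡ 318^2 = 101124 ≡ 41 (mod 373)
264^8 = (264^4)^2 ≡ 41^2 = 1681 ≡ 189 (mod 373)
264^16 = (264^8)^2 ≡ 189^2 = 35721 ≡ 286 (mod 373)
264^32 = (264^16)^2 ≡ 286^2 = 81796 ≡ 109 (mod 373)
264^39 = 264^32 · 264^4 · 264^2 · 264^1 ≡ 109 · 41 · 318 · 264 ≡ 184 (mod 373).

184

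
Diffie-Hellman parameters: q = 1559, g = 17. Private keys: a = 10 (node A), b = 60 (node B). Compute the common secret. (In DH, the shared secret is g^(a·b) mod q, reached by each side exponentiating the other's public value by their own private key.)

Node B sends B = g^b mod q = 17^60 mod 1559.
17^1 ≡ 17 (mod 1559)
17^2 = (17^1)^2 ≡ 17^2 = 289 ≡ 289 (mod 1559)
17^4 = (17^2)^2 ≡ 289^2 = 83521 ≡ 894 (mod 1559)
17^8 = (17^4)^2 ≡ 894^2 = 799236 ≡ 1028 (mod 1559)
17^16 = (17^8)^2 ≡ 1028^2 = 1056784 ≡ 1341 (mod 1559)
17^32 = (17^16)^2 ≡ 1341^2 = 1798281 ≡ 754 (mod 1559)
17^60 = 17^32 · 17^16 · 17^8 · 17^4 ≡ 754 · 1341 · 1028 · 894 ≡ 1323 (mod 1559).
So B = 1323. Node A then computes K = B^a mod q = 1323^10 mod 1559.
1323^1 ≡ 1323 (mod 1559)
1323^2 = (1323^1)^2 ≡ 1323^2 = 1750329 ≡ 1131 (mod 1559)
1323^4 = (1323^2)^2 ≡ 1131^2 = 1279161 ≡ 781 (mod 1559)
1323^8 = (1323^4)^2 ≡ 781^2 = 609961 ≡ 392 (mod 1559)
1323^10 = 1323^8 · 1323^2 ≡ 392 · 1131 ≡ 596 (mod 1559).

596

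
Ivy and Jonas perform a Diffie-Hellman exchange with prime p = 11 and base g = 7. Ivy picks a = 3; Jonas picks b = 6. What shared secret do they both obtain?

Ivy sends A = g^a mod p = 7^3 mod 11.
7^1 ≡ 7 (mod 11)
7^2 = (7^1)^2 ≡ 7^2 = 49 ≡ 5 (mod 11)
7^3 = 7^2 · 7^1 ≡ 5 · 7 ≡ 2 (mod 11).
So A = 2. Jonas then computes K = A^b mod p = 2^6 mod 11.
2^1 ≡ 2 (mod 11)
2^2 = (2^1)^2 ≡ 2^2 = 4 ≡ 4 (mod 11)
2^4 = (2^2)^2 ≡ 4^2 = 16 ≡ 5 (mod 11)
2^6 = 2^4 · 2^2 ≡ 5 · 4 ≡ 9 (mod 11).

9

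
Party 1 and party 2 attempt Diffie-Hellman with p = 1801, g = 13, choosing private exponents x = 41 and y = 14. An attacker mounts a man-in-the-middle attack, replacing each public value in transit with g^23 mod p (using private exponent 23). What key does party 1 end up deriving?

Party 1 receives an attacker's public value M = 13^23 mod 1801 instead of the honest one.
13^1 ≡ 13 (mod 1801)
13^2 = (13^1)^2 ≡ 13^2 = 169 ≡ 169 (mod 1801)
13^4 = (13^2)^2 ≡ 169^2 = 28561 ≡ 1546 (mod 1801)
13^8 = (13^4)^2 ≡ 1546^2 = 2390116 ≡ 189 (mod 1801)
13^16 = (13^8)^2 ≡ 189^2 = 35721 ≡ 1502 (mod 1801)
13^23 = 13^16 · 13^4 · 13^2 · 13^1 ≡ 1502 · 1546 · 169 · 13 ≡ 1056 (mod 1801).
So M = 1056. Party 1 computes K = M^41 mod 1801.
1056^1 ≡ 1056 (mod 1801)
1056^2 = (1056^1)^2 ≡ 1056^2 = 1115136 ≡ 317 (mod 1801)
1056^4 = (1056^2)^2 ≡ 317^2 = 100489 ≡ 1434 (mod 1801)
1056^8 = (1056^4)^2 ≡ 1434^2 = 2056356 ≡ 1415 (mod 1801)
1056^16 = (1056^8)^2 ≡ 1415^2 = 2002225 ≡ 1314 (mod 1801)
1056^32 = (1056^16)^2 ≡ 1314^2 = 1726596 ≡ 1238 (mod 1801)
1056^41 = 1056^32 · 1056^8 · 1056^1 ≡ 1238 · 1415 · 1056 ≡ 786 (mod 1801).

786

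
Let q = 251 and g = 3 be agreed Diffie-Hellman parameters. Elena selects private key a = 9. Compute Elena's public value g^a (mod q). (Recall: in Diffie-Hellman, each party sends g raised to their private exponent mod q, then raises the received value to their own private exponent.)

105

Public value = 3^9 (mod 251).
3^1 ≡ 3 (mod 251)
3^2 = (3^1)^2 ≡ 3^2 = 9 ≡ 9 (mod 251)
3^4 = (3^2)^2 ≡ 9^2 = 81 ≡ 81 (mod 251)
3^8 = (3^4)^2 ≡ 81^2 = 6561 ≡ 35 (mod 251)
3^9 = 3^8 · 3^1 ≡ 35 · 3 ≡ 105 (mod 251).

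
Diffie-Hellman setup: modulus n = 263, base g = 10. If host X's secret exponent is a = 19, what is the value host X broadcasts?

199

Public value = 10^19 mod 263.
10^1 ≡ 10 (mod 263)
10^2 = (10^1)^2 ≡ 10^2 = 100 ≡ 100 (mod 263)
10^4 = (10^2)^2 ≡ 100^2 = 10000 ≡ 6 (mod 263)
10^8 = (10^4)^2 ≡ 6^2 = 36 ≡ 36 (mod 263)
10^16 = (10^8)^2 ≡ 36^2 = 1296 ≡ 244 (mod 263)
10^19 = 10^16 · 10^2 · 10^1 ≡ 244 · 100 · 10 ≡ 199 (mod 263).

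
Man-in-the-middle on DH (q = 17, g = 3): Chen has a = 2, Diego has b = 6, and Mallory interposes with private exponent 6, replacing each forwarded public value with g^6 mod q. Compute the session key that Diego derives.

13

Diego receives Mallory's public value M = 3^6 mod 17 instead of the honest one.
3^1 ≡ 3 (mod 17)
3^2 = (3^1)^2 ≡ 3^2 = 9 ≡ 9 (mod 17)
3^4 = (3^2)^2 ≡ 9^2 = 81 ≡ 13 (mod 17)
3^6 = 3^4 · 3^2 ≡ 13 · 9 ≡ 15 (mod 17).
So M = 15. Diego computes K = M^6 mod 17.
15^1 ≡ 15 (mod 17)
15^2 = (15^1)^2 ≡ 15^2 = 225 ≡ 4 (mod 17)
15^4 = (15^2)^2 ≡ 4^2 = 16 ≡ 16 (mod 17)
15^6 = 15^4 · 15^2 ≡ 16 · 4 ≡ 13 (mod 17).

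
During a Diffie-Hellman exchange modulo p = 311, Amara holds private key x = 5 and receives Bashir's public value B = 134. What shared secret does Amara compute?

49

Shared key K = 134^5 mod 311.
134^1 ≡ 134 (mod 311)
134^2 = (134^1)^2 ≡ 134^2 = 17956 ≡ 229 (mod 311)
134^4 = (134^2)^2 ≡ 229^2 = 52441 ≡ 193 (mod 311)
134^5 = 134^4 · 134^1 ≡ 193 · 134 ≡ 49 (mod 311).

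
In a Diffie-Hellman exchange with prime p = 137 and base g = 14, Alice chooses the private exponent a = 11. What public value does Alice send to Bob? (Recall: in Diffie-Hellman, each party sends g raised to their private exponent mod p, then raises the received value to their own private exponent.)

Public value = 14^11 mod 137.
14^1 ≡ 14 (mod 137)
14^2 = (14^1)^2 ≡ 14^2 = 196 ≡ 59 (mod 137)
14^4 = (14^2)^2 ≡ 59^2 = 3481 ≡ 56 (mod 137)
14^8 = (14^4)^2 ≡ 56^2 = 3136 ≡ 122 (mod 137)
14^11 = 14^8 · 14^2 · 14^1 ≡ 122 · 59 · 14 ≡ 77 (mod 137).

77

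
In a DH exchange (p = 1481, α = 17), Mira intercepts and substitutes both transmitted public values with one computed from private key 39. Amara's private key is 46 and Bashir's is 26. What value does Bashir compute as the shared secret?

Bashir receives Mira's public value M = 17^39 mod 1481 instead of the honest one.
17^1 ≡ 17 (mod 1481)
17^2 = (17^1)^2 ≡ 17^2 = 289 ≡ 289 (mod 1481)
17^4 = (17^2)^2 ≡ 289^2 = 83521 ≡ 585 (mod 1481)
17^8 = (17^4)^2 ≡ 585^2 = 342225 ≡ 114 (mod 1481)
17^16 = (17^8)^2 ≡ 114^2 = 12996 ≡ 1148 (mod 1481)
17^32 = (17^16)^2 ≡ 1148^2 = 1317904 ≡ 1295 (mod 1481)
17^39 = 17^32 · 17^4 · 17^2 · 17^1 ≡ 1295 · 585 · 289 · 17 ≡ 1192 (mod 1481).
So M = 1192. Bashir computes K = M^26 mod 1481.
1192^1 ≡ 1192 (mod 1481)
1192^2 = (1192^1)^2 ≡ 1192^2 = 1420864 ≡ 585 (mod 1481)
1192^4 = (1192^2)^2 ≡ 585^2 = 342225 ≡ 114 (mod 1481)
1192^8 = (1192^4)^2 ≡ 114^2 = 12996 ≡ 1148 (mod 1481)
1192^16 = (1192^8)^2 ≡ 1148^2 = 1317904 ≡ 1295 (mod 1481)
1192^26 = 1192^16 · 1192^8 · 1192^2 ≡ 1295 · 1148 · 585 ≡ 1065 (mod 1481).

1065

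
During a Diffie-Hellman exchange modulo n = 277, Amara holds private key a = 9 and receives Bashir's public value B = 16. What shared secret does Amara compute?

155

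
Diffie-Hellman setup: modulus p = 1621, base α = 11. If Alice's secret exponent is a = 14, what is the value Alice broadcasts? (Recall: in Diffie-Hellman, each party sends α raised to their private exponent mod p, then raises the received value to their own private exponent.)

Public value = 11^14 (mod 1621).
11^1 ≡ 11 (mod 1621)
11^2 = (11^1)^2 ≡ 11^2 = 121 ≡ 121 (mod 1621)
11^4 = (11^2)^2 ≡ 121^2 = 14641 ≡ 52 (mod 1621)
11^8 = (11^4)^2 ≡ 52^2 = 2704 ≡ 1083 (mod 1621)
11^14 = 11^8 · 11^4 · 11^2 ≡ 1083 · 52 · 121 ≡ 1173 (mod 1621).

1173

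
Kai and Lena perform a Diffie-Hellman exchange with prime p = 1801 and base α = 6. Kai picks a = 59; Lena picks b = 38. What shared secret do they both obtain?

530

Kai sends A = α^a mod p = 6^59 mod 1801.
6^1 ≡ 6 (mod 1801)
6^2 = (6^1)^2 ≡ 6^2 = 36 ≡ 36 (mod 1801)
6^4 = (6^2)^2 ≡ 36^2 = 1296 ≡ 1296 (mod 1801)
6^8 = (6^4)^2 ≡ 1296^2 = 1679616 ≡ 1084 (mod 1801)
6^16 = (6^8)^2 ≡ 1084^2 = 1175056 ≡ 804 (mod 1801)
6^32 = (6^16)^2 ≡ 804^2 = 646416 ≡ 1658 (mod 1801)
6^59 = 6^32 · 6^16 · 6^8 · 6^2 · 6^1 ≡ 1658 · 804 · 1084 · 36 · 6 ≡ 486 (mod 1801).
So A = 486. Lena then computes K = A^b mod p = 486^38 mod 1801.
486^1 ≡ 486 (mod 1801)
486^2 = (486^1)^2 ≡ 486^2 = 236196 ≡ 265 (mod 1801)
486^4 = (486^2)^2 ≡ 265^2 = 70225 ≡ 1787 (mod 1801)
486^8 = (486^4)^2 ≡ 1787^2 = 3193369 ≡ 196 (mod 1801)
486^16 = (486^8)^2 ≡ 196^2 = 38416 ≡ 595 (mod 1801)
486^32 = (486^16)^2 ≡ 595^2 = 354025 ≡ 1029 (mod 1801)
486^38 = 486^32 · 486^4 · 486^2 ≡ 1029 · 1787 · 265 ≡ 530 (mod 1801).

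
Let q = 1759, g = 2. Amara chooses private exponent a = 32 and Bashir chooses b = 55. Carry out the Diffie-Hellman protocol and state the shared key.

4

Bashir sends B = g^b mod q = 2^55 mod 1759.
2^1 ≡ 2 (mod 1759)
2^2 = (2^1)^2 ≡ 2^2 = 4 ≡ 4 (mod 1759)
2^4 = (2^2)^2 ≡ 4^2 = 16 ≡ 16 (mod 1759)
2^8 = (2^4)^2 ≡ 16^2 = 256 ≡ 256 (mod 1759)
2^16 = (2^8)^2 ≡ 256^2 = 65536 ≡ 453 (mod 1759)
2^32 = (2^16)^2 ≡ 453^2 = 205209 ≡ 1165 (mod 1759)
2^55 = 2^32 · 2^16 · 2^4 · 2^2 · 2^1 ≡ 1165 · 453 · 16 · 4 · 2 ≡ 483 (mod 1759).
So B = 483. Amara then computes K = B^a mod q = 483^32 mod 1759.
483^1 ≡ 483 (mod 1759)
483^2 = (483^1)^2 ≡ 483^2 = 233289 ≡ 1101 (mod 1759)
483^4 = (483^2)^2 ≡ 1101^2 = 1212201 ≡ 250 (mod 1759)
483^8 = (483^4)^2 ≡ 250^2 = 62500 ≡ 935 (mod 1759)
483^16 = (483^8)^2 ≡ 935^2 = 874225 ≡ 2 (mod 1759)
483^32 = (483^16)^2 ≡ 2^2 = 4 ≡ 4 (mod 1759)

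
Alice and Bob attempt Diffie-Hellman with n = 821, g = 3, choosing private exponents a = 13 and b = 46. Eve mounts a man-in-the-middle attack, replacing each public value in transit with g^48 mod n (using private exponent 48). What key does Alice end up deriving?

Alice receives Eve's public value M = 3^48 mod 821 instead of the honest one.
3^1 ≡ 3 (mod 821)
3^2 = (3^1)^2 ≡ 3^2 = 9 ≡ 9 (mod 821)
3^4 = (3^2)^2 ≡ 9^2 = 81 ≡ 81 (mod 821)
3^8 = (3^4)^2 ≡ 81^2 = 6561 ≡ 814 (mod 821)
3^16 = (3^8)^2 ≡ 814^2 = 662596 ≡ 49 (mod 821)
3^32 = (3^16)^2 ≡ 49^2 = 2401 ≡ 759 (mod 821)
3^48 = 3^32 · 3^16 ≡ 759 · 49 ≡ 246 (mod 821).
So M = 246. Alice computes K = M^13 mod 821.
246^1 ≡ 246 (mod 821)
246^2 = (246^1)^2 ≡ 246^2 = 60516 ≡ 583 (mod 821)
246^4 = (246^2)^2 ≡ 583^2 = 339889 ≡ 816 (mod 821)
246^8 = (246^4)^2 ≡ 816^2 = 665856 ≡ 25 (mod 821)
246^13 = 246^8 · 246^4 · 246^1 ≡ 25 · 816 · 246 ≡ 448 (mod 821).

448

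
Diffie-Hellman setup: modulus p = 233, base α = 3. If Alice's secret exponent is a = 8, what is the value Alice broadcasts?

37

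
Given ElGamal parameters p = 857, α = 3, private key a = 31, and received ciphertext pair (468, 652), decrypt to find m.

498

Shared mask s = c₁^a mod p = 468^31 mod 857.
468^1 ≡ 468 (mod 857)
468^2 = (468^1)^2 ≡ 468^2 = 219024 ≡ 489 (mod 857)
468^4 = (468^2)^2 ≡ 489^2 = 239121 ≡ 18 (mod 857)
468^8 = (468^4)^2 ≡ 18^2 = 324 ≡ 324 (mod 857)
468^16 = (468^8)^2 ≡ 324^2 = 104976 ≡ 422 (mod 857)
468^31 = 468^16 · 468^8 · 468^4 · 468^2 · 468^1 ≡ 422 · 324 · 18 · 489 · 468 ≡ 256 (mod 857).
So s = 256; s⁻¹ ≡ 77 (mod 857).
m = c₂ · s⁻¹ mod 857 = 652 · 77 mod 857 = 498.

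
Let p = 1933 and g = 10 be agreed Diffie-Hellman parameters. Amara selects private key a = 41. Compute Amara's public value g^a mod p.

580

Public value = 10^41 mod 1933.
10^1 ≡ 10 (mod 1933)
10^2 = (10^1)^2 ≡ 10^2 = 100 ≡ 100 (mod 1933)
10^4 = (10^2)^2 ≡ 100^2 = 10000 ≡ 335 (mod 1933)
10^8 = (10^4)^2 ≡ 335^2 = 112225 ≡ 111 (mod 1933)
10^16 = (10^8)^2 ≡ 111^2 = 12321 ≡ 723 (mod 1933)
10^32 = (10^16)^2 ≡ 723^2 = 522729 ≡ 819 (mod 1933)
10^41 = 10^32 · 10^8 · 10^1 ≡ 819 · 111 · 10 ≡ 580 (mod 1933).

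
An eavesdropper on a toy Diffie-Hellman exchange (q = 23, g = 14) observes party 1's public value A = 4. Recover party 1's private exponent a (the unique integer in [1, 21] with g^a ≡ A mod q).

18

Try successive powers of 14 modulo 23:
14^1 ≡ 14
14^2 ≡ 12
14^3 ≡ 7
14^4 ≡ 6
14^5 ≡ 15
14^6 ≡ 3
14^7 ≡ 19
14^8 ≡ 13
14^9 ≡ 21
14^10 ≡ 18
14^11 ≡ 22
14^12 ≡ 9
14^13 ≡ 11
14^14 ≡ 16
14^15 ≡ 17
14^16 ≡ 8
14^17 ≡ 20
14^18 ≡ 4
Found: a = 18.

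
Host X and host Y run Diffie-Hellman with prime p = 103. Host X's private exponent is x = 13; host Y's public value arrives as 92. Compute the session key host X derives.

58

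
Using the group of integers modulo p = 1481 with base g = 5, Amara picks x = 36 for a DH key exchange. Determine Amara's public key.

Public value = 5^{36} \pmod{1481}.
5^1 ≡ 5 (mod 1481)
5^2 = (5^1)^2 ≡ 5^2 = 25 ≡ 25 (mod 1481)
5^4 = (5^2)^2 ≡ 25^2 = 625 ≡ 625 (mod 1481)
5^8 = (5^4)^2 ≡ 625^2 = 390625 ≡ 1122 (mod 1481)
5^16 = (5^8)^2 ≡ 1122^2 = 1258884 ≡ 34 (mod 1481)
5^32 = (5^16)^2 ≡ 34^2 = 1156 ≡ 1156 (mod 1481)
5^36 = 5^32 · 5^4 ≡ 1156 · 625 ≡ 1253 (mod 1481).

1253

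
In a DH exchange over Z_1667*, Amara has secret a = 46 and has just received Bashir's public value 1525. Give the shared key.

Shared key K = 1525^46 mod 1667.
1525^1 ≡ 1525 (mod 1667)
1525^2 = (1525^1)^2 ≡ 1525^2 = 2325625 ≡ 160 (mod 1667)
1525^4 = (1525^2)^2 ≡ 160^2 = 25600 ≡ 595 (mod 1667)
1525^8 = (1525^4)^2 ≡ 595^2 = 354025 ≡ 621 (mod 1667)
1525^16 = (1525^8)^2 ≡ 621^2 = 385641 ≡ 564 (mod 1667)
1525^32 = (1525^16)^2 ≡ 564^2 = 318096 ≡ 1366 (mod 1667)
1525^46 = 1525^32 · 1525^8 · 1525^4 · 1525^2 ≡ 1366 · 621 · 595 · 160 ≡ 731 (mod 1667).

731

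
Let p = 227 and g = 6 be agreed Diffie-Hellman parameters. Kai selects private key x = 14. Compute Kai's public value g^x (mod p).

Public value = 6^14 (mod 227).
6^1 ≡ 6 (mod 227)
6^2 = (6^1)^2 ≡ 6^2 = 36 ≡ 36 (mod 227)
6^4 = (6^2)^2 ≡ 36^2 = 1296 ≡ 161 (mod 227)
6^8 = (6^4)^2 ≡ 161^2 = 25921 ≡ 43 (mod 227)
6^14 = 6^8 · 6^4 · 6^2 ≡ 43 · 161 · 36 ≡ 209 (mod 227).

209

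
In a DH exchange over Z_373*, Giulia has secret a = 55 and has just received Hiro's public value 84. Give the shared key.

287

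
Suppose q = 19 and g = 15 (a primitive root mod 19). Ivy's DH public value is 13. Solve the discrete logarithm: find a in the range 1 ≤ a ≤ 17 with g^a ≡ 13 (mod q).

Try successive powers of 15 modulo 19:
15^1 ≡ 15
15^2 ≡ 16
15^3 ≡ 12
15^4 ≡ 9
15^5 ≡ 2
15^6 ≡ 11
15^7 ≡ 13
Found: a = 7.

7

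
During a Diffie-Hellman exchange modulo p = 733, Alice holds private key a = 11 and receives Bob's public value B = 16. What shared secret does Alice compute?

220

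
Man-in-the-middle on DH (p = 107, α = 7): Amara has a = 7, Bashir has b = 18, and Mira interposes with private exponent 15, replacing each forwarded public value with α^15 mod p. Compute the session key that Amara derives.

46

Amara receives Mira's public value M = 7^15 mod 107 instead of the honest one.
7^1 ≡ 7 (mod 107)
7^2 = (7^1)^2 ≡ 7^2 = 49 ≡ 49 (mod 107)
7^4 = (7^2)^2 ≡ 49^2 = 2401 ≡ 47 (mod 107)
7^8 = (7^4)^2 ≡ 47^2 = 2209 ≡ 69 (mod 107)
7^15 = 7^8 · 7^4 · 7^2 · 7^1 ≡ 69 · 47 · 49 · 7 ≡ 84 (mod 107).
So M = 84. Amara computes K = M^7 mod 107.
84^1 ≡ 84 (mod 107)
84^2 = (84^1)^2 ≡ 84^2 = 7056 ≡ 101 (mod 107)
84^4 = (84^2)^2 ≡ 101^2 = 10201 ≡ 36 (mod 107)
84^7 = 84^4 · 84^2 · 84^1 ≡ 36 · 101 · 84 ≡ 46 (mod 107).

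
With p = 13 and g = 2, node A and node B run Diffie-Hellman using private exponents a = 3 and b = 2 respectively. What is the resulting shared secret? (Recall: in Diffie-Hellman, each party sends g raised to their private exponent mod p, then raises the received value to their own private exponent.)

12

Node A sends A = g^a mod p = 2^3 mod 13.
2^1 ≡ 2 (mod 13)
2^2 = (2^1)^2 ≡ 2^2 = 4 ≡ 4 (mod 13)
2^3 = 2^2 · 2^1 ≡ 4 · 2 ≡ 8 (mod 13).
So A = 8. Node B then computes K = A^b mod p = 8^2 mod 13.
8^1 ≡ 8 (mod 13)
8^2 = (8^1)^2 ≡ 8^2 = 64 ≡ 12 (mod 13)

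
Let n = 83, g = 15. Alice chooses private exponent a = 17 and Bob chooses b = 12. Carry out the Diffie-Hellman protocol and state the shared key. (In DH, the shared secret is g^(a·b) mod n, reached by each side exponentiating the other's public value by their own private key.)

11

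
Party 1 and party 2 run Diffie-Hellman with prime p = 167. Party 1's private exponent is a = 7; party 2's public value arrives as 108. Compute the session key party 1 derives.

81

Shared key K = 108^7 mod 167.
108^1 ≡ 108 (mod 167)
108^2 = (108^1)^2 ≡ 108^2 = 11664 ≡ 141 (mod 167)
108^4 = (108^2)^2 ≡ 141^2 = 19881 ≡ 8 (mod 167)
108^7 = 108^4 · 108^2 · 108^1 ≡ 8 · 141 · 108 ≡ 81 (mod 167).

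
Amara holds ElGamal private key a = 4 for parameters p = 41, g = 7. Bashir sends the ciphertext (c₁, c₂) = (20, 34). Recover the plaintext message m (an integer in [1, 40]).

Shared mask s = c₁^a mod p = 20^4 mod 41.
20^1 ≡ 20 (mod 41)
20^2 = (20^1)^2 ≡ 20^2 = 400 ≡ 31 (mod 41)
20^4 = (20^2)^2 ≡ 31^2 = 961 ≡ 18 (mod 41)
So s = 18; s⁻¹ ≡ 16 (mod 41).
m = c₂ · s⁻¹ mod 41 = 34 · 16 mod 41 = 11.

11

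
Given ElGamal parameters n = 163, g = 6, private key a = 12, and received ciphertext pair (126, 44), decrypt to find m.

129

Shared mask s = c₁^a mod n = 126^12 mod 163.
126^1 ≡ 126 (mod 163)
126^2 = (126^1)^2 ≡ 126^2 = 15876 ≡ 65 (mod 163)
126^4 = (126^2)^2 ≡ 65^2 = 4225 ≡ 150 (mod 163)
126^8 = (126^4)^2 ≡ 150^2 = 22500 ≡ 6 (mod 163)
126^12 = 126^8 · 126^4 ≡ 6 · 150 ≡ 85 (mod 163).
So s = 85; s⁻¹ ≡ 140 (mod 163).
m = c₂ · s⁻¹ mod 163 = 44 · 140 mod 163 = 129.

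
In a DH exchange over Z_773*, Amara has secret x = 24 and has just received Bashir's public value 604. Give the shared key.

193

Shared key K = 604^24 mod 773.
604^1 ≡ 604 (mod 773)
604^2 = (604^1)^2 ≡ 604^2 = 364816 ≡ 733 (mod 773)
604^4 = (604^2)^2 ≡ 733^2 = 537289 ≡ 54 (mod 773)
604^8 = (604^4)^2 ≡ 54^2 = 2916 ≡ 597 (mod 773)
604^16 = (604^8)^2 ≡ 597^2 = 356409 ≡ 56 (mod 773)
604^24 = 604^16 · 604^8 ≡ 56 · 597 ≡ 193 (mod 773).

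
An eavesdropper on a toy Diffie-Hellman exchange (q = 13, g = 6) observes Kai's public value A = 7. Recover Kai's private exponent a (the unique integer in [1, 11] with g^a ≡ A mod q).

7

Try successive powers of 6 modulo 13:
6^1 ≡ 6
6^2 ≡ 10
6^3 ≡ 8
6^4 ≡ 9
6^5 ≡ 2
6^6 ≡ 12
6^7 ≡ 7
Found: a = 7.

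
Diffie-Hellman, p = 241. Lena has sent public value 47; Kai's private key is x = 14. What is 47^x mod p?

216

Shared key K = 47^14 mod 241.
47^1 ≡ 47 (mod 241)
47^2 = (47^1)^2 ≡ 47^2 = 2209 ≡ 40 (mod 241)
47^4 = (47^2)^2 ≡ 40^2 = 1600 ≡ 154 (mod 241)
47^8 = (47^4)^2 ≡ 154^2 = 23716 ≡ 98 (mod 241)
47^14 = 47^8 · 47^4 · 47^2 ≡ 98 · 154 · 40 ≡ 216 (mod 241).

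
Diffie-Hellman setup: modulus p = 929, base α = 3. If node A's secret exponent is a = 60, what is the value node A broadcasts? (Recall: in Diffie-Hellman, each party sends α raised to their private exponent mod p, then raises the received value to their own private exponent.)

569

Public value = 3^60 mod 929.
3^1 ≡ 3 (mod 929)
3^2 = (3^1)^2 ≡ 3^2 = 9 ≡ 9 (mod 929)
3^4 = (3^2)^2 ≡ 9^2 = 81 ≡ 81 (mod 929)
3^8 = (3^4)^2 ≡ 81^2 = 6561 ≡ 58 (mod 929)
3^16 = (3^8)^2 ≡ 58^2 = 3364 ≡ 577 (mod 929)
3^32 = (3^16)^2 ≡ 577^2 = 332929 ≡ 347 (mod 929)
3^60 = 3^32 · 3^16 · 3^8 · 3^4 ≡ 347 · 577 · 58 · 81 ≡ 569 (mod 929).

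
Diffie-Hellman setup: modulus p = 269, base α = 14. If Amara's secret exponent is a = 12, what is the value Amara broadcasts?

Public value = 14^12 (mod 269).
14^1 ≡ 14 (mod 269)
14^2 = (14^1)^2 ≡ 14^2 = 196 ≡ 196 (mod 269)
14^4 = (14^2)^2 ≡ 196^2 = 38416 ≡ 218 (mod 269)
14^8 = (14^4)^2 ≡ 218^2 = 47524 ≡ 180 (mod 269)
14^12 = 14^8 · 14^4 ≡ 180 · 218 ≡ 235 (mod 269).

235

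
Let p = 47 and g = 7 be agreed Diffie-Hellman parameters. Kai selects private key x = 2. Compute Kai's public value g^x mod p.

Public value = 7^2 mod 47.
7^1 ≡ 7 (mod 47)
7^2 = (7^1)^2 ≡ 7^2 = 49 ≡ 2 (mod 47)

2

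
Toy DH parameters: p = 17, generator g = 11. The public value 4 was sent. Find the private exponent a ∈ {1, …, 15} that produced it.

Try successive powers of 11 modulo 17:
11^1 ≡ 11
11^2 ≡ 2
11^3 ≡ 5
11^4 ≡ 4
Found: a = 4.

4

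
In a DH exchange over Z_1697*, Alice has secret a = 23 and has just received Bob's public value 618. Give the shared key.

1341

Shared key K = 618^23 mod 1697.
618^1 ≡ 618 (mod 1697)
618^2 = (618^1)^2 ≡ 618^2 = 381924 ≡ 99 (mod 1697)
618^4 = (618^2)^2 ≡ 99^2 = 9801 ≡ 1316 (mod 1697)
618^8 = (618^4)^2 ≡ 1316^2 = 1731856 ≡ 916 (mod 1697)
618^16 = (618^8)^2 ≡ 916^2 = 839056 ≡ 738 (mod 1697)
618^23 = 618^16 · 618^4 · 618^2 · 618^1 ≡ 738 · 1316 · 99 · 618 ≡ 1341 (mod 1697).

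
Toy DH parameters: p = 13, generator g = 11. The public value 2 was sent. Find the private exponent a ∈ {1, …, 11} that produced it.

Try successive powers of 11 modulo 13:
11^1 ≡ 11
11^2 ≡ 4
11^3 ≡ 5
11^4 ≡ 3
11^5 ≡ 7
11^6 ≡ 12
11^7 ≡ 2
Found: a = 7.

7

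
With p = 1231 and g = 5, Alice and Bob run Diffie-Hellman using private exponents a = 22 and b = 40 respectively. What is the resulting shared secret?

29

Bob sends B = g^b mod p = 5^40 mod 1231.
5^1 ≡ 5 (mod 1231)
5^2 = (5^1)^2 ≡ 5^2 = 25 ≡ 25 (mod 1231)
5^4 = (5^2)^2 ≡ 25^2 = 625 ≡ 625 (mod 1231)
5^8 = (5^4)^2 ≡ 625^2 = 390625 ≡ 398 (mod 1231)
5^16 = (5^8)^2 ≡ 398^2 = 158404 ≡ 836 (mod 1231)
5^32 = (5^16)^2 ≡ 836^2 = 698896 ≡ 919 (mod 1231)
5^40 = 5^32 · 5^8 ≡ 919 · 398 ≡ 155 (mod 1231).
So B = 155. Alice then computes K = B^a mod p = 155^22 mod 1231.
155^1 ≡ 155 (mod 1231)
155^2 = (155^1)^2 ≡ 155^2 = 24025 ≡ 636 (mod 1231)
155^4 = (155^2)^2 ≡ 636^2 = 404496 ≡ 728 (mod 1231)
155^8 = (155^4)^2 ≡ 728^2 = 529984 ≡ 654 (mod 1231)
155^16 = (155^8)^2 ≡ 654^2 = 427716 ≡ 559 (mod 1231)
155^22 = 155^16 · 155^4 · 155^2 ≡ 559 · 728 · 636 ≡ 29 (mod 1231).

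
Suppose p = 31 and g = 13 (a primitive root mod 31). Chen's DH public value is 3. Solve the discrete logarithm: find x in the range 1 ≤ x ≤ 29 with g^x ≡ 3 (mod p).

Try successive powers of 13 modulo 31:
13^1 ≡ 13
13^2 ≡ 14
13^3 ≡ 27
13^4 ≡ 10
13^5 ≡ 6
13^6 ≡ 16
13^7 ≡ 22
13^8 ≡ 7
13^9 ≡ 29
13^10 ≡ 5
13^11 ≡ 3
Found: x = 11.

11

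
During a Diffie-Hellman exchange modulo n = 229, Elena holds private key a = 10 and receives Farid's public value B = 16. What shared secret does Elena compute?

225

Shared key K = 16^10 mod 229.
16^1 ≡ 16 (mod 229)
16^2 = (16^1)^2 ≡ 16^2 = 256 ≡ 27 (mod 229)
16^4 = (16^2)^2 ≡ 27^2 = 729 ≡ 42 (mod 229)
16^8 = (16^4)^2 ≡ 42^2 = 1764 ≡ 161 (mod 229)
16^10 = 16^8 · 16^2 ≡ 161 · 27 ≡ 225 (mod 229).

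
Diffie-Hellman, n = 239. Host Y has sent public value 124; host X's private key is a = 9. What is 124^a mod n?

93

Shared key K = 124^9 mod 239.
124^1 ≡ 124 (mod 239)
124^2 = (124^1)^2 ≡ 124^2 = 15376 ≡ 80 (mod 239)
124^4 = (124^2)^2 ≡ 80^2 = 6400 ≡ 186 (mod 239)
124^8 = (124^4)^2 ≡ 186^2 = 34596 ≡ 180 (mod 239)
124^9 = 124^8 · 124^1 ≡ 180 · 124 ≡ 93 (mod 239).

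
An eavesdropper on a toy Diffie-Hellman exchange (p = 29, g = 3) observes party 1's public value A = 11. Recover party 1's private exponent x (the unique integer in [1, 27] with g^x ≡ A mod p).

Try successive powers of 3 modulo 29:
3^1 ≡ 3
3^2 ≡ 9
3^3 ≡ 27
3^4 ≡ 23
3^5 ≡ 11
Found: x = 5.

5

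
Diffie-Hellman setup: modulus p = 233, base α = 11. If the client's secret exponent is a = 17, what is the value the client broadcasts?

209

Public value = 11^17 mod 233.
11^1 ≡ 11 (mod 233)
11^2 = (11^1)^2 ≡ 11^2 = 121 ≡ 121 (mod 233)
11^4 = (11^2)^2 ≡ 121^2 = 14641 ≡ 195 (mod 233)
11^8 = (11^4)^2 ≡ 195^2 = 38025 ≡ 46 (mod 233)
11^16 = (11^8)^2 ≡ 46^2 = 2116 ≡ 19 (mod 233)
11^17 = 11^16 · 11^1 ≡ 19 · 11 ≡ 209 (mod 233).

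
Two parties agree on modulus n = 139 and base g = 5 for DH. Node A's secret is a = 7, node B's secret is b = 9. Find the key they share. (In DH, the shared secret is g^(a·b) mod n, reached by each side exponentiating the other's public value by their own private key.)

100

Node A sends A = g^a mod n = 5^7 mod 139.
5^1 ≡ 5 (mod 139)
5^2 = (5^1)^2 ≡ 5^2 = 25 ≡ 25 (mod 139)
5^4 = (5^2)^2 ≡ 25^2 = 625 ≡ 69 (mod 139)
5^7 = 5^4 · 5^2 · 5^1 ≡ 69 · 25 · 5 ≡ 7 (mod 139).
So A = 7. Node B then computes K = A^b mod n = 7^9 mod 139.
7^1 ≡ 7 (mod 139)
7^2 = (7^1)^2 ≡ 7^2 = 49 ≡ 49 (mod 139)
7^4 = (7^2)^2 ≡ 49^2 = 2401 ≡ 38 (mod 139)
7^8 = (7^4)^2 ≡ 38^2 = 1444 ≡ 54 (mod 139)
7^9 = 7^8 · 7^1 ≡ 54 · 7 ≡ 100 (mod 139).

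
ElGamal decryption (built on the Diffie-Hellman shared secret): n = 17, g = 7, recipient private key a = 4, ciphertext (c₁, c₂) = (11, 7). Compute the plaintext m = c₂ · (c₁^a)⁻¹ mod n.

6

Shared mask s = c₁^a mod n = 11^4 mod 17.
11^1 ≡ 11 (mod 17)
11^2 = (11^1)^2 ≡ 11^2 = 121 ≡ 2 (mod 17)
11^4 = (11^2)^2 ≡ 2^2 = 4 ≡ 4 (mod 17)
So s = 4; s⁻¹ ≡ 13 (mod 17).
m = c₂ · s⁻¹ mod 17 = 7 · 13 mod 17 = 6.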